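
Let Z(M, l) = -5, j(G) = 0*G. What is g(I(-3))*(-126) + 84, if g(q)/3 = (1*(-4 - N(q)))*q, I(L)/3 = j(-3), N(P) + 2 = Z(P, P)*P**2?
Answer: 84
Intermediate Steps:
j(G) = 0
N(P) = -2 - 5*P**2
I(L) = 0 (I(L) = 3*0 = 0)
g(q) = 3*q*(-2 + 5*q**2) (g(q) = 3*((1*(-4 - (-2 - 5*q**2)))*q) = 3*((1*(-4 + (2 + 5*q**2)))*q) = 3*((1*(-2 + 5*q**2))*q) = 3*((-2 + 5*q**2)*q) = 3*(q*(-2 + 5*q**2)) = 3*q*(-2 + 5*q**2))
g(I(-3))*(-126) + 84 = (-6*0 + 15*0**3)*(-126) + 84 = (0 + 15*0)*(-126) + 84 = (0 + 0)*(-126) + 84 = 0*(-126) + 84 = 0 + 84 = 84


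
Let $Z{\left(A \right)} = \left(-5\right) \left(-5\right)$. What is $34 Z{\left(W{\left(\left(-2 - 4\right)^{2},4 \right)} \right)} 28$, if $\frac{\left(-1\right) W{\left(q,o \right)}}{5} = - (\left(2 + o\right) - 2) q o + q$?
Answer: $23800$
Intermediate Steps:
$W{\left(q,o \right)} = - 5 q + 5 q o^{2}$ ($W{\left(q,o \right)} = - 5 \left(- (\left(2 + o\right) - 2) q o + q\right) = - 5 \left(- o q o + q\right) = - 5 \left(- q o^{2} + q\right) = - 5 \left(q - q o^{2}\right) = - 5 q + 5 q o^{2}$)
$Z{\left(A \right)} = 25$
$34 Z{\left(W{\left(\left(-2 - 4\right)^{2},4 \right)} \right)} 28 = 34 \cdot 25 \cdot 28 = 850 \cdot 28 = 23800$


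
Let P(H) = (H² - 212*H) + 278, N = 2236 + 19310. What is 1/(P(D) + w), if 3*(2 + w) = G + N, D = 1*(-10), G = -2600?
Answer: 3/26434 ≈ 0.00011349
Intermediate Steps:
N = 21546
D = -10
P(H) = 278 + H² - 212*H
w = 18940/3 (w = -2 + (-2600 + 21546)/3 = -2 + (⅓)*18946 = -2 + 18946/3 = 18940/3 ≈ 6313.3)
1/(P(D) + w) = 1/((278 + (-10)² - 212*(-10)) + 18940/3) = 1/((278 + 100 + 2120) + 18940/3) = 1/(2498 + 18940/3) = 1/(26434/3) = 3/26434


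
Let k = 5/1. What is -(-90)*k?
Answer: 450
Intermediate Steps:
k = 5 (k = 5*1 = 5)
-(-90)*k = -(-90)*5 = -18*(-25) = 450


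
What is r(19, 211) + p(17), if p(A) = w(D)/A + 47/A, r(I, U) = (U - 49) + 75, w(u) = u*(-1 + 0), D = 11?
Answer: 4065/17 ≈ 239.12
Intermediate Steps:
w(u) = -u (w(u) = u*(-1) = -u)
r(I, U) = 26 + U (r(I, U) = (-49 + U) + 75 = 26 + U)
p(A) = 36/A (p(A) = (-1*11)/A + 47/A = -11/A + 47/A = 36/A)
r(19, 211) + p(17) = (26 + 211) + 36/17 = 237 + 36*(1/17) = 237 + 36/17 = 4065/17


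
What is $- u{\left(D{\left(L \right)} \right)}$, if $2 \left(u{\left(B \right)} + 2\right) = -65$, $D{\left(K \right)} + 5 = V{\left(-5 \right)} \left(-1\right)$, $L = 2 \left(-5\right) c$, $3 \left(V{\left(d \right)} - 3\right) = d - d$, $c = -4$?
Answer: $\frac{69}{2} \approx 34.5$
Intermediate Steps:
$V{\left(d \right)} = 3$ ($V{\left(d \right)} = 3 + \frac{d - d}{3} = 3 + \frac{1}{3} \cdot 0 = 3 + 0 = 3$)
$L = 40$ ($L = 2 \left(-5\right) \left(-4\right) = \left(-10\right) \left(-4\right) = 40$)
$D{\left(K \right)} = -8$ ($D{\left(K \right)} = -5 + 3 \left(-1\right) = -5 - 3 = -8$)
$u{\left(B \right)} = - \frac{69}{2}$ ($u{\left(B \right)} = -2 + \frac{1}{2} \left(-65\right) = -2 - \frac{65}{2} = - \frac{69}{2}$)
$- u{\left(D{\left(L \right)} \right)} = \left(-1\right) \left(- \frac{69}{2}\right) = \frac{69}{2}$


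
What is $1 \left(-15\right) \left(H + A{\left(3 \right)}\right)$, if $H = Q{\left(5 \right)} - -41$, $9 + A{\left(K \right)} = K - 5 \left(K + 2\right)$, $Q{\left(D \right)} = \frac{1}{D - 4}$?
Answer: $-165$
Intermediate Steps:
$Q{\left(D \right)} = \frac{1}{-4 + D}$
$A{\left(K \right)} = -19 - 4 K$ ($A{\left(K \right)} = -9 + \left(K - 5 \left(K + 2\right)\right) = -9 + \left(K - 5 \left(2 + K\right)\right) = -9 - \left(10 + 4 K\right) = -19 - 4 K$)
$H = 42$ ($H = \frac{1}{-4 + 5} - -41 = 1^{-1} + 41 = 1 + 41 = 42$)
$1 \left(-15\right) \left(H + A{\left(3 \right)}\right) = 1 \left(-15\right) \left(42 - 31\right) = - 15 \left(42 - 31\right) = \left(-15\right) 11 = -165$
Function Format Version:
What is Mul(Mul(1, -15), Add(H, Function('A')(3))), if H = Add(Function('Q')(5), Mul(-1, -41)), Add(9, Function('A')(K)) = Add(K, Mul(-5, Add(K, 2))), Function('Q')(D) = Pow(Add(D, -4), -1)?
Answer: -165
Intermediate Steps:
Function('Q')(D) = Pow(Add(-4, D), -1)
Function('A')(K) = Add(-19, Mul(-4, K)) (Function('A')(K) = Add(-9, Add(K, Mul(-5, Add(K, 2)))) = Add(-9, Add(K, Mul(-5, Add(2, K)))) = Add(-9, Add(K, Add(-10, Mul(-5, K)))) = Add(-9, Add(-10, Mul(-4, K))) = Add(-19, Mul(-4, K)))
H = 42 (H = Add(Pow(Add(-4, 5), -1), Mul(-1, -41)) = Add(Pow(1, -1), 41) = Add(1, 41) = 42)
Mul(Mul(1, -15), Add(H, Function('A')(3))) = Mul(Mul(1, -15), Add(42, Add(-19, Mul(-4, 3)))) = Mul(-15, Add(42, Add(-19, -12))) = Mul(-15, Add(42, -31)) = Mul(-15, 11) = -165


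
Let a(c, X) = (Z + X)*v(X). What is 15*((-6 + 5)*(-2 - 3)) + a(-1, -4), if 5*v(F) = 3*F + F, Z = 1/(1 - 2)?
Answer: 91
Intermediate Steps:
Z = -1 (Z = 1/(-1) = -1)
v(F) = 4*F/5 (v(F) = (3*F + F)/5 = (4*F)/5 = 4*F/5)
a(c, X) = 4*X*(-1 + X)/5 (a(c, X) = (-1 + X)*(4*X/5) = 4*X*(-1 + X)/5)
15*((-6 + 5)*(-2 - 3)) + a(-1, -4) = 15*((-6 + 5)*(-2 - 3)) + (4/5)*(-4)*(-1 - 4) = 15*(-1*(-5)) + (4/5)*(-4)*(-5) = 15*5 + 16 = 75 + 16 = 91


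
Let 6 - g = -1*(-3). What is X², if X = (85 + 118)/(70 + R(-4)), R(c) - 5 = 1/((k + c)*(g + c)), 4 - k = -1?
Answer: 41209/5476 ≈ 7.5254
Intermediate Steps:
k = 5 (k = 4 - 1*(-1) = 4 + 1 = 5)
g = 3 (g = 6 - (-1)*(-3) = 6 - 1*3 = 6 - 3 = 3)
R(c) = 5 + 1/((3 + c)*(5 + c)) (R(c) = 5 + 1/((5 + c)*(3 + c)) = 5 + 1/((3 + c)*(5 + c)))
X = 203/74 (X = (85 + 118)/(70 + (76 + 5*(-4)² + 40*(-4))/(15 + (-4)² + 8*(-4))) = 203/(70 + (76 + 5*16 - 160)/(15 + 16 - 32)) = 203/(70 + (76 + 80 - 160)/(-1)) = 203/(70 - 1*(-4)) = 203/(70 + 4) = 203/74 ≈ 2.7432)
X² = (203/74)² = 41209/5476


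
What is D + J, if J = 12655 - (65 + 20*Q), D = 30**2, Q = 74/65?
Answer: 175074/13 ≈ 13467.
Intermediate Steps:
Q = 74/65 (Q = 74*(1/65) = 74/65 ≈ 1.1385)
D = 900
J = 163374/13 (J = 12655 - (65 + 20*(74/65)) = 12655 - (65 + 296/13) = 12655 - 1*1141/13 = 12655 - 1141/13 = 163374/13 ≈ 12567.)
D + J = 900 + 163374/13 = 175074/13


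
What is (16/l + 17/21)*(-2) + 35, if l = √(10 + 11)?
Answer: 701/21 - 32*√21/21 ≈ 26.398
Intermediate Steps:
l = √21 ≈ 4.5826
(16/l + 17/21)*(-2) + 35 = (16/(√21) + 17/21)*(-2) + 35 = (16*(√21/21) + 17*(1/21))*(-2) + 35 = (16*√21/21 + 17/21)*(-2) + 35 = (17/21 + 16*√21/21)*(-2) + 35 = (-34/21 - 32*√21/21) + 35 = 701/21 - 32*√21/21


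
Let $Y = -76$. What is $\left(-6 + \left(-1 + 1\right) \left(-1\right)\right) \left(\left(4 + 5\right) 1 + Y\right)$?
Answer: $402$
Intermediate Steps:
$\left(-6 + \left(-1 + 1\right) \left(-1\right)\right) \left(\left(4 + 5\right) 1 + Y\right) = \left(-6 + \left(-1 + 1\right) \left(-1\right)\right) \left(\left(4 + 5\right) 1 - 76\right) = \left(-6 + 0 \left(-1\right)\right) \left(9 \cdot 1 - 76\right) = \left(-6 + 0\right) \left(9 - 76\right) = \left(-6\right) \left(-67\right) = 402$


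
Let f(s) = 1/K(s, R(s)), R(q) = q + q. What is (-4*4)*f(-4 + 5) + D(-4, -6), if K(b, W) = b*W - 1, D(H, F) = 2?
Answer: -14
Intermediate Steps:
R(q) = 2*q
K(b, W) = -1 + W*b (K(b, W) = W*b - 1 = -1 + W*b)
f(s) = 1/(-1 + 2*s²) (f(s) = 1/(-1 + (2*s)*s) = 1/(-1 + 2*s²))
(-4*4)*f(-4 + 5) + D(-4, -6) = (-4*4)/(-1 + 2*(-4 + 5)²) + 2 = -16/(-1 + 2*1²) + 2 = -16/(-1 + 2*1) + 2 = -16/(-1 + 2) + 2 = -16/1 + 2 = -16*1 + 2 = -16 + 2 = -14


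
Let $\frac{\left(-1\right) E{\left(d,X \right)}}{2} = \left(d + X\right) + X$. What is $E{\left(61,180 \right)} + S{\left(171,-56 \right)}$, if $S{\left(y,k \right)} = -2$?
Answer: $-844$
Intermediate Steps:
$E{\left(d,X \right)} = - 4 X - 2 d$ ($E{\left(d,X \right)} = - 2 \left(\left(d + X\right) + X\right) = - 2 \left(\left(X + d\right) + X\right) = - 2 \left(d + 2 X\right) = - 4 X - 2 d$)
$E{\left(61,180 \right)} + S{\left(171,-56 \right)} = \left(\left(-4\right) 180 - 122\right) - 2 = \left(-720 - 122\right) - 2 = -842 - 2 = -844$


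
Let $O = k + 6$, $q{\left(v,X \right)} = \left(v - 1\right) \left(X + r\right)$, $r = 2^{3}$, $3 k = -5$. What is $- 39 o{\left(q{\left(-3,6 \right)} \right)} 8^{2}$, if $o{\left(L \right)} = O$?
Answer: $-10816$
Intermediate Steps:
$k = - \frac{5}{3}$ ($k = \frac{1}{3} \left(-5\right) = - \frac{5}{3} \approx -1.6667$)
$r = 8$
$q{\left(v,X \right)} = \left(-1 + v\right) \left(8 + X\right)$ ($q{\left(v,X \right)} = \left(v - 1\right) \left(X + 8\right) = \left(-1 + v\right) \left(8 + X\right)$)
$O = \frac{13}{3}$ ($O = - \frac{5}{3} + 6 = \frac{13}{3} \approx 4.3333$)
$o{\left(L \right)} = \frac{13}{3}$
$- 39 o{\left(q{\left(-3,6 \right)} \right)} 8^{2} = \left(-39\right) \frac{13}{3} \cdot 8^{2} = \left(-169\right) 64 = -10816$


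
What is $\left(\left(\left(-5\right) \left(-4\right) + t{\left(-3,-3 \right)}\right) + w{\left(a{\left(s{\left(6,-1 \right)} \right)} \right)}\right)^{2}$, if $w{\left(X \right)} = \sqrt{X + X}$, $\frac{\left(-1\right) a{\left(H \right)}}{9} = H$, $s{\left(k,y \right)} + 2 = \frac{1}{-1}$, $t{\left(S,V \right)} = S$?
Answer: $343 + 102 \sqrt{6} \approx 592.85$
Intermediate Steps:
$s{\left(k,y \right)} = -3$ ($s{\left(k,y \right)} = -2 + \frac{1}{-1} = -2 - 1 = -3$)
$a{\left(H \right)} = - 9 H$
$w{\left(X \right)} = \sqrt{2} \sqrt{X}$ ($w{\left(X \right)} = \sqrt{2 X} = \sqrt{2} \sqrt{X}$)
$\left(\left(\left(-5\right) \left(-4\right) + t{\left(-3,-3 \right)}\right) + w{\left(a{\left(s{\left(6,-1 \right)} \right)} \right)}\right)^{2} = \left(\left(\left(-5\right) \left(-4\right) - 3\right) + \sqrt{2} \sqrt{\left(-9\right) \left(-3\right)}\right)^{2} = \left(\left(20 - 3\right) + \sqrt{2} \sqrt{27}\right)^{2} = \left(17 + \sqrt{2} \cdot 3 \sqrt{3}\right)^{2} = \left(17 + 3 \sqrt{6}\right)^{2}$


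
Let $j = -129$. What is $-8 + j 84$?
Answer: $-10844$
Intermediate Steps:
$-8 + j 84 = -8 - 10836 = -10844$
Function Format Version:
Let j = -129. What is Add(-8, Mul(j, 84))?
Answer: -10844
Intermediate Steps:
Add(-8, Mul(j, 84)) = Add(-8, Mul(-129, 84)) = Add(-8, -10836) = -10844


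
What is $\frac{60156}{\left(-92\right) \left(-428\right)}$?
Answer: $\frac{15039}{9844} \approx 1.5277$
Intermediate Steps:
$\frac{60156}{\left(-92\right) \left(-428\right)} = \frac{60156}{39376} = 60156 \cdot \frac{1}{39376} = \frac{15039}{9844}$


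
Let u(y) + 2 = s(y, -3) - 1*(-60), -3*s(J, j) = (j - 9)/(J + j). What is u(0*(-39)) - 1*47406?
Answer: -142048/3 ≈ -47349.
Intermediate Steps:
s(J, j) = -(-9 + j)/(3*(J + j)) (s(J, j) = -(j - 9)/(3*(J + j)) = -(-9 + j)/(3*(J + j)))
u(y) = 58 + 4/(-3 + y) (u(y) = -2 + ((3 - ⅓*(-3))/(y - 3) - 1*(-60)) = -2 + ((3 + 1)/(-3 + y) + 60) = -2 + (4/(-3 + y) + 60) = -2 + (60 + 4/(-3 + y)) = 58 + 4/(-3 + y))
u(0*(-39)) - 1*47406 = 2*(-85 + 29*(0*(-39)))/(-3 + 0*(-39)) - 1*47406 = 2*(-85 + 29*0)/(-3 + 0) - 47406 = 2*(-85 + 0)/(-3) - 47406 = 2*(-⅓)*(-85) - 47406 = 170/3 - 47406 = -142048/3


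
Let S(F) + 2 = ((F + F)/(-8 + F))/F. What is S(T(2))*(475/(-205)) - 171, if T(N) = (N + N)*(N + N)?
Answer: -27379/164 ≈ -166.95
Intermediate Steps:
T(N) = 4*N² (T(N) = (2*N)*(2*N) = 4*N²)
S(F) = -2 + 2/(-8 + F) (S(F) = -2 + ((F + F)/(-8 + F))/F = -2 + ((2*F)/(-8 + F))/F = -2 + (2*F/(-8 + F))/F = -2 + 2/(-8 + F))
S(T(2))*(475/(-205)) - 171 = (2*(9 - 4*2²)/(-8 + 4*2²))*(475/(-205)) - 171 = (2*(9 - 4*4)/(-8 + 4*4))*(475*(-1/205)) - 171 = (2*(9 - 1*16)/(-8 + 16))*(-95/41) - 171 = (2*(9 - 16)/8)*(-95/41) - 171 = (2*(⅛)*(-7))*(-95/41) - 171 = -7/4*(-95/41) - 171 = 665/164 - 171 = -27379/164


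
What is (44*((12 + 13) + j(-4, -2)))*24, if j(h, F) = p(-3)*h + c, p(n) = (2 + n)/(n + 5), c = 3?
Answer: 31680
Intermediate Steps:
p(n) = (2 + n)/(5 + n)
j(h, F) = 3 - h/2 (j(h, F) = ((2 - 3)/(5 - 3))*h + 3 = (-1/2)*h + 3 = ((½)*(-1))*h + 3 = -h/2 + 3 = 3 - h/2)
(44*((12 + 13) + j(-4, -2)))*24 = (44*((12 + 13) + (3 - ½*(-4))))*24 = (44*(25 + (3 + 2)))*24 = (44*(25 + 5))*24 = (44*30)*24 = 1320*24 = 31680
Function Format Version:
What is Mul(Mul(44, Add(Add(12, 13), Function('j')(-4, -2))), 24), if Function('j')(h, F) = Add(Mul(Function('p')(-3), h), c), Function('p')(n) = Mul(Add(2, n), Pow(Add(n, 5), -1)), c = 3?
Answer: 31680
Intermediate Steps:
Function('p')(n) = Mul(Pow(Add(5, n), -1), Add(2, n)) (Function('p')(n) = Mul(Add(2, n), Pow(Add(5, n), -1)) = Mul(Pow(Add(5, n), -1), Add(2, n)))
Function('j')(h, F) = Add(3, Mul(Rational(-1, 2), h)) (Function('j')(h, F) = Add(Mul(Mul(Pow(Add(5, -3), -1), Add(2, -3)), h), 3) = Add(Mul(Mul(Pow(2, -1), -1), h), 3) = Add(Mul(Mul(Rational(1, 2), -1), h), 3) = Add(Mul(Rational(-1, 2), h), 3) = Add(3, Mul(Rational(-1, 2), h)))
Mul(Mul(44, Add(Add(12, 13), Function('j')(-4, -2))), 24) = Mul(Mul(44, Add(Add(12, 13), Add(3, Mul(Rational(-1, 2), -4)))), 24) = Mul(Mul(44, Add(25, Add(3, 2))), 24) = Mul(Mul(44, Add(25, 5)), 24) = Mul(Mul(44, 30), 24) = Mul(1320, 24) = 31680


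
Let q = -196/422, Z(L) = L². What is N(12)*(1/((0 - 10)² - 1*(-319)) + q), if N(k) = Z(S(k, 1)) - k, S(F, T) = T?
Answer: 449361/88409 ≈ 5.0827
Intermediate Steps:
N(k) = 1 - k (N(k) = 1² - k = 1 - k)
q = -98/211 (q = -196*1/422 = -98/211 ≈ -0.46446)
N(12)*(1/((0 - 10)² - 1*(-319)) + q) = (1 - 1*12)*(1/((0 - 10)² - 1*(-319)) - 98/211) = (1 - 12)*(1/((-10)² + 319) - 98/211) = -11*(1/(100 + 319) - 98/211) = -11*(1/419 - 98/211) = -11*(-40851/88409) = 449361/88409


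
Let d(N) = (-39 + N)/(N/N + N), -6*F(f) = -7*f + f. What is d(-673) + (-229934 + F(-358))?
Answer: -19344439/84 ≈ -2.3029e+5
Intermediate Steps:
F(f) = f (F(f) = -(-7*f + f)/6 = -(-1)*f = f)
d(N) = (-39 + N)/(1 + N)
d(-673) + (-229934 + F(-358)) = (-39 - 673)/(1 - 673) + (-229934 - 358) = -712/(-672) - 230292 = -1/672*(-712) - 230292 = 89/84 - 230292 = -19344439/84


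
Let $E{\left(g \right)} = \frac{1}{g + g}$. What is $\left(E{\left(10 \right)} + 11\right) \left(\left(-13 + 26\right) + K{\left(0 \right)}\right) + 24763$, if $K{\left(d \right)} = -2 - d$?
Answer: $\frac{497691}{20} \approx 24885.0$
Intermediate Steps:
$E{\left(g \right)} = \frac{1}{2 g}$
$\left(E{\left(10 \right)} + 11\right) \left(\left(-13 + 26\right) + K{\left(0 \right)}\right) + 24763 = \left(\frac{1}{2 \cdot 10} + 11\right) \left(\left(-13 + 26\right) - 2\right) + 24763 = \left(\frac{1}{2} \cdot \frac{1}{10} + 11\right) \left(13 + \left(-2 + 0\right)\right) + 24763 = \left(\frac{1}{20} + 11\right) \left(13 - 2\right) + 24763 = \frac{221}{20} \cdot 11 + 24763 = \frac{2431}{20} + 24763 = \frac{497691}{20}$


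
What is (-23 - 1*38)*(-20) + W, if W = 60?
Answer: 1280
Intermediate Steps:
(-23 - 1*38)*(-20) + W = (-23 - 1*38)*(-20) + 60 = (-23 - 38)*(-20) + 60 = -61*(-20) + 60 = 1220 + 60 = 1280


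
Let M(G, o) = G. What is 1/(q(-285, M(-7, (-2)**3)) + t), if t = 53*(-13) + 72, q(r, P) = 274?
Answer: -1/343 ≈ -0.0029155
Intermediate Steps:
t = -617 (t = -689 + 72 = -617)
1/(q(-285, M(-7, (-2)**3)) + t) = 1/(274 - 617) = 1/(-343) = -1/343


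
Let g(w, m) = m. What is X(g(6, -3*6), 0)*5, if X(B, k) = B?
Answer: -90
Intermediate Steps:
X(g(6, -3*6), 0)*5 = -3*6*5 = -18*5 = -90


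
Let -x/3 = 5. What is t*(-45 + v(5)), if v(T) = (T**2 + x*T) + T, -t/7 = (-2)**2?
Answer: 2520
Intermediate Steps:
t = -28 (t = -7*(-2)**2 = -7*4 = -28)
x = -15 (x = -3*5 = -15)
v(T) = T**2 - 14*T (v(T) = (T**2 - 15*T) + T = T**2 - 14*T)
t*(-45 + v(5)) = -28*(-45 + 5*(-14 + 5)) = -28*(-45 + 5*(-9)) = -28*(-45 - 45) = -28*(-90) = 2520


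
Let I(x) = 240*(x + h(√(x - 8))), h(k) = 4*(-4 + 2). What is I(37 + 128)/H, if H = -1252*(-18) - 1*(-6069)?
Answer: 2512/1907 ≈ 1.3173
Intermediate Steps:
h(k) = -8 (h(k) = 4*(-2) = -8)
H = 28605 (H = 22536 + 6069 = 28605)
I(x) = -1920 + 240*x (I(x) = 240*(x - 8) = 240*(-8 + x) = -1920 + 240*x)
I(37 + 128)/H = (-1920 + 240*(37 + 128))/28605 = (-1920 + 240*165)*(1/28605) = (-1920 + 39600)*(1/28605) = 37680*(1/28605) = 2512/1907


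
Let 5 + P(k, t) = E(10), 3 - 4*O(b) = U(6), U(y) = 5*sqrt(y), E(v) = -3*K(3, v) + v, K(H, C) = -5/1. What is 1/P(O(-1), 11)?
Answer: 1/20 ≈ 0.050000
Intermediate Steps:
K(H, C) = -5 (K(H, C) = -5*1 = -5)
E(v) = 15 + v (E(v) = -3*(-5) + v = 15 + v)
O(b) = 3/4 - 5*sqrt(6)/4
P(k, t) = 20 (P(k, t) = -5 + (15 + 10) = -5 + 25 = 20)
1/P(O(-1), 11) = 1/20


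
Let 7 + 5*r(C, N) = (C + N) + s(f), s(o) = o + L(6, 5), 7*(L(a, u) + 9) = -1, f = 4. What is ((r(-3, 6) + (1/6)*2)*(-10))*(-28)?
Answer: -1256/3 ≈ -418.67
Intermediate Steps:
L(a, u) = -64/7 (L(a, u) = -9 + (⅐)*(-1) = -9 - ⅐ = -64/7)
s(o) = -64/7 + o (s(o) = o - 64/7 = -64/7 + o)
r(C, N) = -17/7 + C/5 + N/5 (r(C, N) = -7/5 + ((C + N) + (-64/7 + 4))/5 = -7/5 + ((C + N) - 36/7)/5 = -7/5 + (-36/7 + C + N)/5 = -7/5 + (-36/35 + C/5 + N/5) = -17/7 + C/5 + N/5)
((r(-3, 6) + (1/6)*2)*(-10))*(-28) = (((-17/7 + (⅕)*(-3) + (⅕)*6) + (1/6)*2)*(-10))*(-28) = (((-17/7 - ⅗ + 6/5) + (1*(⅙))*2)*(-10))*(-28) = ((-64/35 + (⅙)*2)*(-10))*(-28) = ((-64/35 + ⅓)*(-10))*(-28) = -157/105*(-10)*(-28) = (314/21)*(-28) = -1256/3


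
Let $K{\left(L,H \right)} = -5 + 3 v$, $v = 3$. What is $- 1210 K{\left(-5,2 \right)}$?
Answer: $-4840$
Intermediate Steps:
$K{\left(L,H \right)} = 4$ ($K{\left(L,H \right)} = -5 + 3 \cdot 3 = -5 + 9 = 4$)
$- 1210 K{\left(-5,2 \right)} = \left(-1210\right) 4 = -4840$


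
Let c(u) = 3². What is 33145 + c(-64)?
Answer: 33154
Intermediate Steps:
c(u) = 9
33145 + c(-64) = 33145 + 9 = 33154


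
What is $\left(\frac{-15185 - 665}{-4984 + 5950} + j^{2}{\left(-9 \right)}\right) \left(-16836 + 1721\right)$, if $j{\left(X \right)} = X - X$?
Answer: $\frac{119786375}{483} \approx 2.4801 \cdot 10^{5}$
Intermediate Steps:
$j{\left(X \right)} = 0$
$\left(\frac{-15185 - 665}{-4984 + 5950} + j^{2}{\left(-9 \right)}\right) \left(-16836 + 1721\right) = \left(\frac{-15185 - 665}{-4984 + 5950} + 0^{2}\right) \left(-16836 + 1721\right) = \left(- \frac{15850}{966} + 0\right) \left(-15115\right) = \left(\left(-15850\right) \frac{1}{966} + 0\right) \left(-15115\right) = \left(- \frac{7925}{483} + 0\right) \left(-15115\right) = \left(- \frac{7925}{483}\right) \left(-15115\right) = \frac{119786375}{483}$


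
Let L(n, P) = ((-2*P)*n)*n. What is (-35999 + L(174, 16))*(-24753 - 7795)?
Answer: 32705239388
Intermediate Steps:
L(n, P) = -2*P*n**2 (L(n, P) = (-2*P*n)*n = -2*P*n**2)
(-35999 + L(174, 16))*(-24753 - 7795) = (-35999 - 2*16*174**2)*(-24753 - 7795) = (-35999 - 2*16*30276)*(-32548) = (-35999 - 968832)*(-32548) = -1004831*(-32548) = 32705239388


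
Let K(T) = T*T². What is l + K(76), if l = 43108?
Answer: 482084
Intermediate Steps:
K(T) = T³
l + K(76) = 43108 + 76³ = 43108 + 438976 = 482084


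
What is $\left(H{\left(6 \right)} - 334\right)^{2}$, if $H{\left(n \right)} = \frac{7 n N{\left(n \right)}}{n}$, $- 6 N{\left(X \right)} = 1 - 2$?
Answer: $\frac{3988009}{36} \approx 1.1078 \cdot 10^{5}$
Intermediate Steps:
$N{\left(X \right)} = \frac{1}{6}$ ($N{\left(X \right)} = - \frac{1 - 2}{6} = \left(- \frac{1}{6}\right) \left(-1\right) = \frac{1}{6}$)
$H{\left(n \right)} = \frac{7}{6}$ ($H{\left(n \right)} = \frac{7 n \frac{1}{6}}{n} = \frac{\frac{7}{6} n}{n} = \frac{7}{6}$)
$\left(H{\left(6 \right)} - 334\right)^{2} = \left(\frac{7}{6} - 334\right)^{2} = \left(- \frac{1997}{6}\right)^{2} = \frac{3988009}{36}$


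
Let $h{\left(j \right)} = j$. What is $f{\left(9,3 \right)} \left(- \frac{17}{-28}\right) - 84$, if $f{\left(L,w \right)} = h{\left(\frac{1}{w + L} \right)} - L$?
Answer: $- \frac{30043}{336} \approx -89.414$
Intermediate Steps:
$f{\left(L,w \right)} = \frac{1}{L + w} - L$ ($f{\left(L,w \right)} = \frac{1}{w + L} - L = \frac{1}{L + w} - L$)
$f{\left(9,3 \right)} \left(- \frac{17}{-28}\right) - 84 = \frac{1 - 9 \left(9 + 3\right)}{9 + 3} \left(- \frac{17}{-28}\right) - 84 = \frac{1 - 9 \cdot 12}{12} \left(\left(-17\right) \left(- \frac{1}{28}\right)\right) - 84 = \frac{1 - 108}{12} \cdot \frac{17}{28} - 84 = \frac{1}{12} \left(-107\right) \frac{17}{28} - 84 = \left(- \frac{107}{12}\right) \frac{17}{28} - 84 = - \frac{1819}{336} - 84 = - \frac{30043}{336}$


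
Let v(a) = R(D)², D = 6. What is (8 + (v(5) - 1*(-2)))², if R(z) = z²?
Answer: 1705636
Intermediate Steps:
v(a) = 1296 (v(a) = (6²)² = 36² = 1296)
(8 + (v(5) - 1*(-2)))² = (8 + (1296 - 1*(-2)))² = (8 + (1296 + 2))² = (8 + 1298)² = 1306² = 1705636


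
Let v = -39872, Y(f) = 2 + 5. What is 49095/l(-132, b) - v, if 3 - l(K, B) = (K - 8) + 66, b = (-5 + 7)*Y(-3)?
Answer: 3119239/77 ≈ 40510.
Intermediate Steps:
Y(f) = 7
b = 14 (b = (-5 + 7)*7 = 2*7 = 14)
l(K, B) = -55 - K (l(K, B) = 3 - ((K - 8) + 66) = 3 - ((-8 + K) + 66) = 3 - (58 + K) = 3 + (-58 - K) = -55 - K)
49095/l(-132, b) - v = 49095/(-55 - 1*(-132)) - 1*(-39872) = 49095/(-55 + 132) + 39872 = 49095/77 + 39872 = 3119239/77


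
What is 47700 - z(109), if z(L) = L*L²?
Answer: -1247329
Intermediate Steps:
z(L) = L³
47700 - z(109) = 47700 - 1*109³ = 47700 - 1*1295029 = 47700 - 1295029 = -1247329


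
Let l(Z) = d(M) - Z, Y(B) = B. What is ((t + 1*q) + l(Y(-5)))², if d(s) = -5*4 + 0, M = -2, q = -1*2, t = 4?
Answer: 169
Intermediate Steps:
q = -2
d(s) = -20 (d(s) = -20 + 0 = -20)
l(Z) = -20 - Z
((t + 1*q) + l(Y(-5)))² = ((4 + 1*(-2)) + (-20 - 1*(-5)))² = ((4 - 2) + (-20 + 5))² = (2 - 15)² = (-13)² = 169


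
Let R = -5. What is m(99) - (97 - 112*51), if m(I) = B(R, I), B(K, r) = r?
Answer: 5714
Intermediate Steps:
m(I) = I
m(99) - (97 - 112*51) = 99 - (97 - 112*51) = 99 - (97 - 5712) = 99 - 1*(-5615) = 99 + 5615 = 5714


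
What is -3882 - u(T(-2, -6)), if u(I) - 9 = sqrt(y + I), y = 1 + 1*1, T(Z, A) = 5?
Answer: -3891 - sqrt(7) ≈ -3893.6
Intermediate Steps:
y = 2 (y = 1 + 1 = 2)
u(I) = 9 + sqrt(2 + I)
-3882 - u(T(-2, -6)) = -3882 - (9 + sqrt(2 + 5)) = -3882 - (9 + sqrt(7)) = -3882 + (-9 - sqrt(7)) = -3891 - sqrt(7)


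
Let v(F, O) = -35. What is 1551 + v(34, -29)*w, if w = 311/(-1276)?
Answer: 1989961/1276 ≈ 1559.5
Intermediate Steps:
w = -311/1276 (w = 311*(-1/1276) = -311/1276 ≈ -0.24373)
1551 + v(34, -29)*w = 1551 - 35*(-311/1276) = 1551 + 10885/1276 = 1989961/1276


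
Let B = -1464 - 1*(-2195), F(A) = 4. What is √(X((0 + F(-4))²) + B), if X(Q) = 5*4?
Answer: √751 ≈ 27.404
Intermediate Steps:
B = 731 (B = -1464 + 2195 = 731)
X(Q) = 20
√(X((0 + F(-4))²) + B) = √(20 + 731) = √751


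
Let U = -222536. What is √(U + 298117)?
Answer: √75581 ≈ 274.92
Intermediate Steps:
√(U + 298117) = √(-222536 + 298117) = √75581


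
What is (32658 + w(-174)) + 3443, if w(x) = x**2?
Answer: 66377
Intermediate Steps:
(32658 + w(-174)) + 3443 = (32658 + (-174)**2) + 3443 = (32658 + 30276) + 3443 = 62934 + 3443 = 66377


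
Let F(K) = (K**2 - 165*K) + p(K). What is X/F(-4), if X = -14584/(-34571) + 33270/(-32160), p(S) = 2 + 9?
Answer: -7568397/8486765648 ≈ -0.00089179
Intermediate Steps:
p(S) = 11
X = -22705191/37060112 (X = -14584*(-1/34571) + 33270*(-1/32160) = 14584/34571 - 1109/1072 = -22705191/37060112 ≈ -0.61266)
F(K) = 11 + K**2 - 165*K (F(K) = (K**2 - 165*K) + 11 = 11 + K**2 - 165*K)
X/F(-4) = -22705191/(37060112*(11 + (-4)**2 - 165*(-4))) = -22705191/(37060112*(11 + 16 + 660)) = -22705191/37060112/687 = -22705191/37060112*1/687 = -7568397/8486765648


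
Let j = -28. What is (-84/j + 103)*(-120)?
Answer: -12720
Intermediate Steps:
(-84/j + 103)*(-120) = (-84/(-28) + 103)*(-120) = (-84*(-1/28) + 103)*(-120) = (3 + 103)*(-120) = 106*(-120) = -12720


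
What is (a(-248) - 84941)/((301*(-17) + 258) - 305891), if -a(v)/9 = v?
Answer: 7519/28250 ≈ 0.26616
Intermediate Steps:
a(v) = -9*v
(a(-248) - 84941)/((301*(-17) + 258) - 305891) = (-9*(-248) - 84941)/((301*(-17) + 258) - 305891) = (2232 - 84941)/((-5117 + 258) - 305891) = -82709/(-4859 - 305891) = -82709/(-310750) = -82709*(-1/310750) = 7519/28250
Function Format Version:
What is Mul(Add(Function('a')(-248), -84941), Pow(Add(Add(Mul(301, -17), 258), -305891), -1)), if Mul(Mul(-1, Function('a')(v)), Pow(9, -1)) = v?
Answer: Rational(7519, 28250) ≈ 0.26616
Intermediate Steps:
Function('a')(v) = Mul(-9, v)
Mul(Add(Function('a')(-248), -84941), Pow(Add(Add(Mul(301, -17), 258), -305891), -1)) = Mul(Add(Mul(-9, -248), -84941), Pow(Add(Add(Mul(301, -17), 258), -305891), -1)) = Mul(Add(2232, -84941), Pow(Add(Add(-5117, 258), -305891), -1)) = Mul(-82709, Pow(Add(-4859, -305891), -1)) = Mul(-82709, Pow(-310750, -1)) = Mul(-82709, Rational(-1, 310750)) = Rational(7519, 28250)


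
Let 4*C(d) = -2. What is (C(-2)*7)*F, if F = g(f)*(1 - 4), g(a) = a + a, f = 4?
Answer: 84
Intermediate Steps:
C(d) = -½ (C(d) = (¼)*(-2) = -½)
g(a) = 2*a
F = -24 (F = (2*4)*(1 - 4) = 8*(-3) = -24)
(C(-2)*7)*F = -½*7*(-24) = -7/2*(-24) = 84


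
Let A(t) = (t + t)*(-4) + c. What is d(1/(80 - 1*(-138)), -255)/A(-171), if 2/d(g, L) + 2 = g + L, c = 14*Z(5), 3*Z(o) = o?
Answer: -218/38974725 ≈ -5.5934e-6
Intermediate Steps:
Z(o) = o/3
c = 70/3 (c = 14*((⅓)*5) = 14*(5/3) = 70/3 ≈ 23.333)
d(g, L) = 2/(-2 + L + g) (d(g, L) = 2/(-2 + (g + L)) = 2/(-2 + (L + g)) = 2/(-2 + L + g))
A(t) = 70/3 - 8*t (A(t) = (t + t)*(-4) + 70/3 = (2*t)*(-4) + 70/3 = -8*t + 70/3 = 70/3 - 8*t)
d(1/(80 - 1*(-138)), -255)/A(-171) = (2/(-2 - 255 + 1/(80 - 1*(-138))))/(70/3 - 8*(-171)) = (2/(-2 - 255 + 1/(80 + 138)))/(70/3 + 1368) = (2/(-2 - 255 + 1/218))/(4174/3) = (2/(-2 - 255 + 1*(1/218)))*(3/4174) = (2/(-2 - 255 + 1/218))*(3/4174) = (2/(-56025/218))*(3/4174) = (2*(-218/56025))*(3/4174) = -436/56025*3/4174 = -218/38974725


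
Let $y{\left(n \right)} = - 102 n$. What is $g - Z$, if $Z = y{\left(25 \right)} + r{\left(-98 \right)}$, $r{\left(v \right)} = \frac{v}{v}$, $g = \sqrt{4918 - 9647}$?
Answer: $2549 + i \sqrt{4729} \approx 2549.0 + 68.768 i$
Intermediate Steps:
$g = i \sqrt{4729}$ ($g = \sqrt{-4729} = i \sqrt{4729} \approx 68.768 i$)
$r{\left(v \right)} = 1$
$Z = -2549$ ($Z = \left(-102\right) 25 + 1 = -2550 + 1 = -2549$)
$g - Z = i \sqrt{4729} - -2549 = i \sqrt{4729} + 2549 = 2549 + i \sqrt{4729}$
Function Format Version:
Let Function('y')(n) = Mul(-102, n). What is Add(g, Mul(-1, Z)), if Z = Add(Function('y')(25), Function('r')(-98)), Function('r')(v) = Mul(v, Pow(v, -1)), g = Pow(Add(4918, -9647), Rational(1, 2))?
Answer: Add(2549, Mul(I, Pow(4729, Rational(1, 2)))) ≈ Add(2549.0, Mul(68.768, I))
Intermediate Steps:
g = Mul(I, Pow(4729, Rational(1, 2))) (g = Pow(-4729, Rational(1, 2)) = Mul(I, Pow(4729, Rational(1, 2))) ≈ Mul(68.768, I))
Function('r')(v) = 1
Z = -2549 (Z = Add(Mul(-102, 25), 1) = Add(-2550, 1) = -2549)
Add(g, Mul(-1, Z)) = Add(Mul(I, Pow(4729, Rational(1, 2))), Mul(-1, -2549)) = Add(Mul(I, Pow(4729, Rational(1, 2))), 2549) = Add(2549, Mul(I, Pow(4729, Rational(1, 2))))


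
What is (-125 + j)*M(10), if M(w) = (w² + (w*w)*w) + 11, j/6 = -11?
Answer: -212201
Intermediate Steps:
j = -66 (j = 6*(-11) = -66)
M(w) = 11 + w² + w³ (M(w) = (w² + w²*w) + 11 = (w² + w³) + 11 = 11 + w² + w³)
(-125 + j)*M(10) = (-125 - 66)*(11 + 10² + 10³) = -191*(11 + 100 + 1000) = -191*1111 = -212201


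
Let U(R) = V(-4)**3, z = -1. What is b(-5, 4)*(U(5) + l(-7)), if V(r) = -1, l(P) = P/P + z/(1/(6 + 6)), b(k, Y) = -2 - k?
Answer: -36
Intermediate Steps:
l(P) = -11 (l(P) = P/P - 1/(1/(6 + 6)) = 1 - 1/(1/12) = 1 - 1/1/12 = 1 - 1*12 = 1 - 12 = -11)
U(R) = -1 (U(R) = (-1)**3 = -1)
b(-5, 4)*(U(5) + l(-7)) = (-2 - 1*(-5))*(-1 - 11) = (-2 + 5)*(-12) = 3*(-12) = -36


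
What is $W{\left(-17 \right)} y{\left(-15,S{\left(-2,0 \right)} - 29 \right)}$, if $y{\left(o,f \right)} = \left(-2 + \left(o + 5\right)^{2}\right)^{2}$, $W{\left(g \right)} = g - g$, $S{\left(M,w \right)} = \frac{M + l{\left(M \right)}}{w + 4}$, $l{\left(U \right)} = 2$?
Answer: $0$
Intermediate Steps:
$S{\left(M,w \right)} = \frac{2 + M}{4 + w}$ ($S{\left(M,w \right)} = \frac{M + 2}{w + 4} = \frac{2 + M}{4 + w}$)
$W{\left(g \right)} = 0$
$y{\left(o,f \right)} = \left(-2 + \left(5 + o\right)^{2}\right)^{2}$
$W{\left(-17 \right)} y{\left(-15,S{\left(-2,0 \right)} - 29 \right)} = 0 \left(-2 + \left(5 - 15\right)^{2}\right)^{2} = 0 \left(-2 + \left(-10\right)^{2}\right)^{2} = 0 \left(-2 + 100\right)^{2} = 0 \cdot 98^{2} = 0 \cdot 9604 = 0$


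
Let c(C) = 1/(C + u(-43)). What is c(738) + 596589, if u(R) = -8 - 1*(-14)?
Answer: 443862217/744 ≈ 5.9659e+5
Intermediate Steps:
u(R) = 6 (u(R) = -8 + 14 = 6)
c(C) = 1/(6 + C) (c(C) = 1/(C + 6) = 1/(6 + C))
c(738) + 596589 = 1/(6 + 738) + 596589 = 1/744 + 596589 = 443862217/744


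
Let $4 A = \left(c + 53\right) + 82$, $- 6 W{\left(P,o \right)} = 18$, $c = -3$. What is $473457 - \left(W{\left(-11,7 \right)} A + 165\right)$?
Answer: $473391$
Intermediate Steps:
$W{\left(P,o \right)} = -3$ ($W{\left(P,o \right)} = \left(- \frac{1}{6}\right) 18 = -3$)
$A = 33$ ($A = \frac{\left(-3 + 53\right) + 82}{4} = \frac{50 + 82}{4} = \frac{1}{4} \cdot 132 = 33$)
$473457 - \left(W{\left(-11,7 \right)} A + 165\right) = 473457 - \left(\left(-3\right) 33 + 165\right) = 473457 - \left(-99 + 165\right) = 473457 - 66 = 473391$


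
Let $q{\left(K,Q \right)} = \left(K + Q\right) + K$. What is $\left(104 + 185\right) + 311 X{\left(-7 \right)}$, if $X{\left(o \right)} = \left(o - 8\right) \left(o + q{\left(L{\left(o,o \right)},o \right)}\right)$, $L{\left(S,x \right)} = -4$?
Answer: $102919$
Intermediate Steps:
$q{\left(K,Q \right)} = Q + 2 K$
$X{\left(o \right)} = \left(-8 + o\right) \left(-8 + 2 o\right)$ ($X{\left(o \right)} = \left(o - 8\right) \left(o + \left(o + 2 \left(-4\right)\right)\right) = \left(-8 + o\right) \left(o + \left(o - 8\right)\right) = \left(-8 + o\right) \left(o + \left(-8 + o\right)\right) = \left(-8 + o\right) \left(-8 + 2 o\right)$)
$\left(104 + 185\right) + 311 X{\left(-7 \right)} = \left(104 + 185\right) + 311 \left(64 - -168 + 2 \left(-7\right)^{2}\right) = 289 + 311 \left(64 + 168 + 2 \cdot 49\right) = 289 + 311 \left(64 + 168 + 98\right) = 289 + 311 \cdot 330 = 289 + 102630 = 102919$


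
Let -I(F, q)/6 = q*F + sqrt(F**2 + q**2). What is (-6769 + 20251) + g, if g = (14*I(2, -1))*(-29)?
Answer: 8610 + 2436*sqrt(5) ≈ 14057.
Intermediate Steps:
I(F, q) = -6*sqrt(F**2 + q**2) - 6*F*q (I(F, q) = -6*(q*F + sqrt(F**2 + q**2)) = -6*(F*q + sqrt(F**2 + q**2)) = -6*(sqrt(F**2 + q**2) + F*q) = -6*sqrt(F**2 + q**2) - 6*F*q)
g = -4872 + 2436*sqrt(5) (g = (14*(-6*sqrt(2**2 + (-1)**2) - 6*2*(-1)))*(-29) = (14*(-6*sqrt(4 + 1) + 12))*(-29) = (14*(-6*sqrt(5) + 12))*(-29) = (14*(12 - 6*sqrt(5)))*(-29) = (168 - 84*sqrt(5))*(-29) = -4872 + 2436*sqrt(5) ≈ 575.06)
(-6769 + 20251) + g = (-6769 + 20251) + (-4872 + 2436*sqrt(5)) = 13482 + (-4872 + 2436*sqrt(5)) = 8610 + 2436*sqrt(5)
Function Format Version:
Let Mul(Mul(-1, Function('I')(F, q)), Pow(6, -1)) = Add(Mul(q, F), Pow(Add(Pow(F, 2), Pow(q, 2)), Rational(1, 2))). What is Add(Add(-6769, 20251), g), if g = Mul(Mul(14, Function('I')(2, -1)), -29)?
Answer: Add(8610, Mul(2436, Pow(5, Rational(1, 2)))) ≈ 14057.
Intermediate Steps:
Function('I')(F, q) = Add(Mul(-6, Pow(Add(Pow(F, 2), Pow(q, 2)), Rational(1, 2))), Mul(-6, F, q)) (Function('I')(F, q) = Mul(-6, Add(Mul(q, F), Pow(Add(Pow(F, 2), Pow(q, 2)), Rational(1, 2)))) = Mul(-6, Add(Mul(F, q), Pow(Add(Pow(F, 2), Pow(q, 2)), Rational(1, 2)))) = Mul(-6, Add(Pow(Add(Pow(F, 2), Pow(q, 2)), Rational(1, 2)), Mul(F, q))) = Add(Mul(-6, Pow(Add(Pow(F, 2), Pow(q, 2)), Rational(1, 2))), Mul(-6, F, q)))
g = Add(-4872, Mul(2436, Pow(5, Rational(1, 2)))) (g = Mul(Mul(14, Add(Mul(-6, Pow(Add(Pow(2, 2), Pow(-1, 2)), Rational(1, 2))), Mul(-6, 2, -1))), -29) = Mul(Mul(14, Add(Mul(-6, Pow(Add(4, 1), Rational(1, 2))), 12)), -29) = Mul(Mul(14, Add(Mul(-6, Pow(5, Rational(1, 2))), 12)), -29) = Mul(Mul(14, Add(12, Mul(-6, Pow(5, Rational(1, 2))))), -29) = Mul(Add(168, Mul(-84, Pow(5, Rational(1, 2)))), -29) = Add(-4872, Mul(2436, Pow(5, Rational(1, 2)))) ≈ 575.06)
Add(Add(-6769, 20251), g) = Add(Add(-6769, 20251), Add(-4872, Mul(2436, Pow(5, Rational(1, 2))))) = Add(13482, Add(-4872, Mul(2436, Pow(5, Rational(1, 2))))) = Add(8610, Mul(2436, Pow(5, Rational(1, 2))))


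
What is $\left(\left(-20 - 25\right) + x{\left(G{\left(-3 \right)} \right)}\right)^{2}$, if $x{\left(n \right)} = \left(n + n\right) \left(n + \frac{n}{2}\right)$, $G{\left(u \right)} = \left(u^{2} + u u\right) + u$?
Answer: $396900$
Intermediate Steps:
$G{\left(u \right)} = u + 2 u^{2}$ ($G{\left(u \right)} = \left(u^{2} + u^{2}\right) + u = 2 u^{2} + u = u + 2 u^{2}$)
$x{\left(n \right)} = 3 n^{2}$ ($x{\left(n \right)} = 2 n \left(n + n \frac{1}{2}\right) = 2 n \left(n + \frac{n}{2}\right) = 2 n \frac{3 n}{2} = 3 n^{2}$)
$\left(\left(-20 - 25\right) + x{\left(G{\left(-3 \right)} \right)}\right)^{2} = \left(\left(-20 - 25\right) + 3 \left(- 3 \left(1 + 2 \left(-3\right)\right)\right)^{2}\right)^{2} = \left(-45 + 3 \left(- 3 \left(1 - 6\right)\right)^{2}\right)^{2} = \left(-45 + 3 \left(\left(-3\right) \left(-5\right)\right)^{2}\right)^{2} = \left(-45 + 3 \cdot 15^{2}\right)^{2} = \left(-45 + 3 \cdot 225\right)^{2} = \left(-45 + 675\right)^{2} = 630^{2} = 396900$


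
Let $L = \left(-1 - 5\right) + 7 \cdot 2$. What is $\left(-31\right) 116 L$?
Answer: $-28768$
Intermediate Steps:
$L = 8$ ($L = \left(-1 - 5\right) + 14 = -6 + 14 = 8$)
$\left(-31\right) 116 L = \left(-31\right) 116 \cdot 8 = \left(-3596\right) 8 = -28768$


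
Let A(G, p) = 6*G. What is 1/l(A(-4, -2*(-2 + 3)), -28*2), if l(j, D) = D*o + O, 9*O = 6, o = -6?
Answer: 3/1010 ≈ 0.0029703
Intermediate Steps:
O = 2/3 (O = (1/9)*6 = 2/3 ≈ 0.66667)
l(j, D) = 2/3 - 6*D (l(j, D) = D*(-6) + 2/3 = -6*D + 2/3 = 2/3 - 6*D)
1/l(A(-4, -2*(-2 + 3)), -28*2) = 1/(2/3 - (-168)*2) = 1/(2/3 - 6*(-56)) = 1/(2/3 + 336) = 1/(1010/3) = 3/1010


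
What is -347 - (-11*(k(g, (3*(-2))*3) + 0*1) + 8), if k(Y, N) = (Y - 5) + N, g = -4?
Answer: -652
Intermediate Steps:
k(Y, N) = -5 + N + Y (k(Y, N) = (-5 + Y) + N = -5 + N + Y)
-347 - (-11*(k(g, (3*(-2))*3) + 0*1) + 8) = -347 - (-11*((-5 + (3*(-2))*3 - 4) + 0*1) + 8) = -347 - (-11*((-5 - 6*3 - 4) + 0) + 8) = -347 - (-11*((-5 - 18 - 4) + 0) + 8) = -347 - (-11*(-27 + 0) + 8) = -347 - (-11*(-27) + 8) = -347 - (297 + 8) = -347 - 1*305 = -347 - 305 = -652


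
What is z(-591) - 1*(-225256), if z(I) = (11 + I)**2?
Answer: 561656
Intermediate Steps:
z(-591) - 1*(-225256) = (11 - 591)**2 - 1*(-225256) = (-580)**2 + 225256 = 336400 + 225256 = 561656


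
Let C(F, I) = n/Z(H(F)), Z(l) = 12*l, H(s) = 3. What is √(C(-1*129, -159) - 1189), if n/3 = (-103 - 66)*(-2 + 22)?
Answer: 2*I*√3309/3 ≈ 38.349*I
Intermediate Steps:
n = -10140 (n = 3*((-103 - 66)*(-2 + 22)) = 3*(-169*20) = 3*(-3380) = -10140)
C(F, I) = -845/3 (C(F, I) = -10140/(12*3) = -10140/36 = -10140*1/36 = -845/3)
√(C(-1*129, -159) - 1189) = √(-845/3 - 1189) = √(-4412/3) = 2*I*√3309/3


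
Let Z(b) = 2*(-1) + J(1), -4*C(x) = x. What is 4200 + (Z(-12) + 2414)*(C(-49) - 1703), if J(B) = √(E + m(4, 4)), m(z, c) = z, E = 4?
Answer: -4073889 - 6763*√2/2 ≈ -4.0787e+6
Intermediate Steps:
C(x) = -x/4
J(B) = 2*√2 (J(B) = √(4 + 4) = √8 = 2*√2)
Z(b) = -2 + 2*√2 (Z(b) = 2*(-1) + 2*√2 = -2 + 2*√2)
4200 + (Z(-12) + 2414)*(C(-49) - 1703) = 4200 + ((-2 + 2*√2) + 2414)*(-¼*(-49) - 1703) = 4200 + (2412 + 2*√2)*(49/4 - 1703) = 4200 + (2412 + 2*√2)*(-6763/4) = 4200 + (-4078089 - 6763*√2/2) = -4073889 - 6763*√2/2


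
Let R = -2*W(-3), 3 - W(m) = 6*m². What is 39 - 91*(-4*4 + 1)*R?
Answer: 139269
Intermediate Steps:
W(m) = 3 - 6*m²
R = 102 (R = -2*(3 - 6*(-3)²) = -2*(3 - 6*9) = -2*(3 - 54) = -2*(-51) = 102)
39 - 91*(-4*4 + 1)*R = 39 - 91*(-4*4 + 1)*102 = 39 - 91*(-16 + 1)*102 = 39 - (-1365)*102 = 39 - 91*(-1530) = 39 + 139230 = 139269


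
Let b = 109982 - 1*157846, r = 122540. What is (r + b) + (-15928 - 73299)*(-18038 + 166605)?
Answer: -13256113033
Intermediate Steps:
b = -47864 (b = 109982 - 157846 = -47864)
(r + b) + (-15928 - 73299)*(-18038 + 166605) = (122540 - 47864) + (-15928 - 73299)*(-18038 + 166605) = 74676 - 89227*148567 = 74676 - 13256187709 = -13256113033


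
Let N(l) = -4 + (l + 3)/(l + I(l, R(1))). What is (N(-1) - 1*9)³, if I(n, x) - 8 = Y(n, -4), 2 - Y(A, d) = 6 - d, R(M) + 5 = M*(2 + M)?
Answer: -3375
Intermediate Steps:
R(M) = -5 + M*(2 + M)
Y(A, d) = -4 + d (Y(A, d) = 2 - (6 - d) = 2 + (-6 + d) = -4 + d)
I(n, x) = 0 (I(n, x) = 8 + (-4 - 4) = 8 - 8 = 0)
N(l) = -4 + (3 + l)/l (N(l) = -4 + (l + 3)/(l + 0) = -4 + (3 + l)/l)
(N(-1) - 1*9)³ = ((-3 + 3/(-1)) - 1*9)³ = ((-3 + 3*(-1)) - 9)³ = ((-3 - 3) - 9)³ = (-6 - 9)³ = (-15)³ = -3375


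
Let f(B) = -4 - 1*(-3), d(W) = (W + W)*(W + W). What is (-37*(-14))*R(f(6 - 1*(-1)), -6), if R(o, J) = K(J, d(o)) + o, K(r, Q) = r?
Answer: -3626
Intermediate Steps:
d(W) = 4*W**2 (d(W) = (2*W)*(2*W) = 4*W**2)
f(B) = -1 (f(B) = -4 + 3 = -1)
R(o, J) = J + o
(-37*(-14))*R(f(6 - 1*(-1)), -6) = (-37*(-14))*(-6 - 1) = 518*(-7) = -3626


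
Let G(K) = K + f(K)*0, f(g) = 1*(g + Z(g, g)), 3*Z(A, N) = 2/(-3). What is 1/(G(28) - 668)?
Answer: -1/640 ≈ -0.0015625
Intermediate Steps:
Z(A, N) = -2/9 (Z(A, N) = (2/(-3))/3 = (2*(-1/3))/3 = (1/3)*(-2/3) = -2/9)
f(g) = -2/9 + g (f(g) = 1*(g - 2/9) = 1*(-2/9 + g) = -2/9 + g)
G(K) = K (G(K) = K + (-2/9 + K)*0 = K + 0 = K)
1/(G(28) - 668) = 1/(28 - 668) = 1/(-640) = -1/640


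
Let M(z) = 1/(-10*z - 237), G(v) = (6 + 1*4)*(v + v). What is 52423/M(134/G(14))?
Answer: -25350265/2 ≈ -1.2675e+7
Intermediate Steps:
G(v) = 20*v (G(v) = (6 + 4)*(2*v) = 10*(2*v) = 20*v)
M(z) = 1/(-237 - 10*z)
52423/M(134/G(14)) = 52423/((-1/(237 + 10*(134/((20*14)))))) = 52423/((-1/(237 + 10*(134/280)))) = 52423/((-1/(237 + 10*(134*(1/280))))) = 52423/((-1/(237 + 10*(67/140)))) = 52423/((-1/(237 + 67/14))) = 52423/((-1/3385/14)) = 52423/((-1*14/3385)) = 52423/(-14/3385) = 52423*(-3385/14) = -25350265/2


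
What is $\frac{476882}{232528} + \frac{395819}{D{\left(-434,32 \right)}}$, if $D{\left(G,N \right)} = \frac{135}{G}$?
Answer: $- \frac{19972430904209}{15695640} \approx -1.2725 \cdot 10^{6}$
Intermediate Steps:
$\frac{476882}{232528} + \frac{395819}{D{\left(-434,32 \right)}} = \frac{476882}{232528} + \frac{395819}{135 \frac{1}{-434}} = 476882 \cdot \frac{1}{232528} + \frac{395819}{135 \left(- \frac{1}{434}\right)} = \frac{238441}{116264} + \frac{395819}{- \frac{135}{434}} = \frac{238441}{116264} + 395819 \left(- \frac{434}{135}\right) = \frac{238441}{116264} - \frac{171785446}{135} = - \frac{19972430904209}{15695640}$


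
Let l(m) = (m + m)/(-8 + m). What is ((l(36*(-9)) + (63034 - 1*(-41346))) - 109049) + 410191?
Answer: 33658488/83 ≈ 4.0552e+5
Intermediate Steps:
l(m) = 2*m/(-8 + m) (l(m) = (2*m)/(-8 + m) = 2*m/(-8 + m))
((l(36*(-9)) + (63034 - 1*(-41346))) - 109049) + 410191 = ((2*(36*(-9))/(-8 + 36*(-9)) + (63034 - 1*(-41346))) - 109049) + 410191 = ((2*(-324)/(-8 - 324) + (63034 + 41346)) - 109049) + 410191 = ((2*(-324)/(-332) + 104380) - 109049) + 410191 = ((2*(-324)*(-1/332) + 104380) - 109049) + 410191 = ((162/83 + 104380) - 109049) + 410191 = (8663702/83 - 109049) + 410191 = -387365/83 + 410191 = 33658488/83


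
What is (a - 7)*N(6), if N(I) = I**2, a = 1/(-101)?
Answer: -25488/101 ≈ -252.36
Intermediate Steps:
a = -1/101 ≈ -0.0099010
(a - 7)*N(6) = (-1/101 - 7)*6**2 = -708/101*36 = -25488/101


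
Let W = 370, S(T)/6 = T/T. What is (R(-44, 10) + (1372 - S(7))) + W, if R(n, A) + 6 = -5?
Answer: 1725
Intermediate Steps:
R(n, A) = -11 (R(n, A) = -6 - 5 = -11)
S(T) = 6 (S(T) = 6*(T/T) = 6*1 = 6)
(R(-44, 10) + (1372 - S(7))) + W = (-11 + (1372 - 1*6)) + 370 = (-11 + (1372 - 6)) + 370 = (-11 + 1366) + 370 = 1355 + 370 = 1725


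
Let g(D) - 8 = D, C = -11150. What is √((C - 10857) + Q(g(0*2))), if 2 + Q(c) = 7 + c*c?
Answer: I*√21938 ≈ 148.11*I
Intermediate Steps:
g(D) = 8 + D
Q(c) = 5 + c² (Q(c) = -2 + (7 + c*c) = -2 + (7 + c²) = 5 + c²)
√((C - 10857) + Q(g(0*2))) = √((-11150 - 10857) + (5 + (8 + 0*2)²)) = √(-22007 + (5 + (8 + 0)²)) = √(-22007 + (5 + 8²)) = √(-22007 + (5 + 64)) = √(-22007 + 69) = √(-21938) = I*√21938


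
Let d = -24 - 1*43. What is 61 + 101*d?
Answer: -6706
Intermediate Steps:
d = -67 (d = -24 - 43 = -67)
61 + 101*d = 61 + 101*(-67) = 61 - 6767 = -6706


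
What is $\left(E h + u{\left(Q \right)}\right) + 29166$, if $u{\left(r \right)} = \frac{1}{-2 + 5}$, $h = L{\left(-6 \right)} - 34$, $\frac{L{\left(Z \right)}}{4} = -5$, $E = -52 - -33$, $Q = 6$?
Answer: $\frac{90577}{3} \approx 30192.0$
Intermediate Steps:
$E = -19$ ($E = -52 + 33 = -19$)
$L{\left(Z \right)} = -20$ ($L{\left(Z \right)} = 4 \left(-5\right) = -20$)
$h = -54$ ($h = -20 - 34 = -54$)
$u{\left(r \right)} = \frac{1}{3}$
$\left(E h + u{\left(Q \right)}\right) + 29166 = \left(\left(-19\right) \left(-54\right) + \frac{1}{3}\right) + 29166 = \left(1026 + \frac{1}{3}\right) + 29166 = \frac{3079}{3} + 29166 = \frac{90577}{3}$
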